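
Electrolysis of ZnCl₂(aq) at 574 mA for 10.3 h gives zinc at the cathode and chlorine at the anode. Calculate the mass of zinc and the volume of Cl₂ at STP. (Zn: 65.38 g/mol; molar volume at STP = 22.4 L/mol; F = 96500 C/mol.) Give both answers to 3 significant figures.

7.21 g Zn; 2.47 L Cl₂

Q = 0.574 × 37080 = 21280 C; n(e⁻) = 21280 / 96500 = 0.2205 mol
Cathode: Zn²⁺ + 2e⁻ → Zn → n(Zn) = 0.2205/2 = 0.1103 mol → 7.21 g
Anode: 2Cl⁻ → Cl₂ + 2e⁻ → n(Cl₂) = 0.2205/2 = 0.1103 mol → 2.47 L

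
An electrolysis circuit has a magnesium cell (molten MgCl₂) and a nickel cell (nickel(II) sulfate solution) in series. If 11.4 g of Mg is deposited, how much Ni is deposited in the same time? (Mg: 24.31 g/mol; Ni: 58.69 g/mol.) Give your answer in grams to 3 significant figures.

n(Mg) = 11.4 / 24.31 = 0.4689 mol
Mg²⁺ + 2e⁻ → Mg, so n(e⁻) = 2 × 0.4689 = 0.9378 mol
Since the cells are in series, n(e⁻) in the Ni cell is also 0.9378 mol.
Ni²⁺ + 2e⁻ → Ni, so n(Ni) = 0.9378 / 2 = 0.4689 mol
m(Ni) = 0.4689 × 58.69 = 27.5 g

27.5 g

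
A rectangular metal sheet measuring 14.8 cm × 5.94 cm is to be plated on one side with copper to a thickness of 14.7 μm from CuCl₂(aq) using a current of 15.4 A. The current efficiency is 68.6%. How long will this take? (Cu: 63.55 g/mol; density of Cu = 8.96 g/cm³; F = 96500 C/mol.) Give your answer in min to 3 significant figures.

5.55 min

Plated area = 14.8 × 5.94 = 87.91 cm²
Volume = 87.91 × 14.7×10⁻⁴ cm = 0.1292 cm³
m(Cu) = 0.1292 × 8.96 = 1.158 g
n(Cu) = 1.158 / 63.55 = 0.01822 mol; n(e⁻) = 2 × 0.01822 = 0.03644 mol
Q = 0.03644 × 96500 / 0.686 = 5126 C
t = 5126 / 15.4 = 332.9 s = 5.55 min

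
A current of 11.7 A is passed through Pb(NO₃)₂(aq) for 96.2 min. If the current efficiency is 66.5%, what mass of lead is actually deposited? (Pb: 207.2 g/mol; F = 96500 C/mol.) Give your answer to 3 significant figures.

48.2 g

Q = 11.7 × 5772 = 67530 C
n(e⁻) = 67530 / 96500 = 0.6998 mol
Pb²⁺ + 2e⁻ → Pb, so theoretical m(Pb) = 0.3499 × 207.2 = 72.50 g
Actual mass = 66.5% × 72.50 = 48.2 g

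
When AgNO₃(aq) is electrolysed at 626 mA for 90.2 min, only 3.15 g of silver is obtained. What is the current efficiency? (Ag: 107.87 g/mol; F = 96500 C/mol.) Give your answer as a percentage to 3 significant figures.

Q = 0.626 × 5412 = 3388 C
n(e⁻) = 3388 / 96500 = 0.03511 mol
Ag⁺ + e⁻ → Ag, so theoretical n(Ag) = 0.03511 mol → 3.787 g
Efficiency = 3.15 / 3.787 = 0.8318 = 83.2%

83.2%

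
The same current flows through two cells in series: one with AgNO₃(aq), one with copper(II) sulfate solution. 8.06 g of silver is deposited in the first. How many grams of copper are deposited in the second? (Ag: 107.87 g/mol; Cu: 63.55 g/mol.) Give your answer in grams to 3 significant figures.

2.37 g

n(Ag) = 8.06 / 107.87 = 0.07472 mol
Ag⁺ + e⁻ → Ag, so n(e⁻) = 0.07472 mol
In series, the same 0.07472 mol of electrons flows through the second cell.
Cu²⁺ + 2e⁻ → Cu, so n(Cu) = 0.07472 / 2 = 0.03736 mol
m(Cu) = 0.03736 × 63.55 = 2.37 g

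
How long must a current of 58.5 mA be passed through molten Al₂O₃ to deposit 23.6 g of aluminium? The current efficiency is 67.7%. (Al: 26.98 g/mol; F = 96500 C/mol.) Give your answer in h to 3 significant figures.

n(Al) = 23.6 / 26.98 = 0.8747 mol
Al³⁺ + 3e⁻ → Al, so n(e⁻) = 3 × 0.8747 = 2.624 mol
Q = 2.624 × 96500 / 0.677 = 3.740×10^5 C
t = Q / I = 3.740×10^5 / 0.0585 = 6.393×10^6 s = 1780 h

1780 h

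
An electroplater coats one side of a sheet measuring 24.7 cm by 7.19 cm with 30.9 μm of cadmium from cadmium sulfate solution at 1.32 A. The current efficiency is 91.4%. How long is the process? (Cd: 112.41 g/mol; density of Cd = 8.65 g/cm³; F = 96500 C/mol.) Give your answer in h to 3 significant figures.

Plated area = 24.7 × 7.19 = 177.6 cm²
Volume = 177.6 × 30.9×10⁻⁴ cm = 0.5488 cm³
m(Cd) = 0.5488 × 8.65 = 4.747 g
n(Cd) = 4.747 / 112.41 = 0.04223 mol; n(e⁻) = 2 × 0.04223 = 0.08446 mol
Q = 0.08446 × 96500 / 0.914 = 8917 C
t = 8917 / 1.32 = 6755 s = 1.88 h

1.88 h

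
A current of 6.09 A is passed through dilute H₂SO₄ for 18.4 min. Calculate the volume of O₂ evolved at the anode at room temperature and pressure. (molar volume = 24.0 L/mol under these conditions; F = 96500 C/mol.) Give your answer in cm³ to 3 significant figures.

418 cm³

Q = It = 6.09 × 1104 = 6723 C
n(e⁻) = Q/F = 6723/96500 = 0.06967 mol
2H₂O → O₂ + 4H⁺ + 4e⁻, so n(O₂) = 0.06967 / 4 = 0.01742 mol
V = 0.01742 × 24.0 = 0.4181 L
= 418 cm³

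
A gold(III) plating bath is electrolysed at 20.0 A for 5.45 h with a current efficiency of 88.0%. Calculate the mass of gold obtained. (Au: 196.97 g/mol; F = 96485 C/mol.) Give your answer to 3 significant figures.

Q = 20.0 × 19620 = 3.924×10^5 C
n(e⁻) = 3.924×10^5 / 96485 = 4.067 mol
Au³⁺ + 3e⁻ → Au, so theoretical m(Au) = 1.356 × 196.97 = 267.1 g
Actual mass = 88.0% × 267.1 = 235 g

235 g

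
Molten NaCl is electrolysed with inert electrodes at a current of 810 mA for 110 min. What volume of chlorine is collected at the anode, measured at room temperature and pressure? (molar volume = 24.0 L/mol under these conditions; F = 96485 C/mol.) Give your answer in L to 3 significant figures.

Charge passed = 0.810 × 6600 = 5346 C
Moles of electrons = 5346 / 96485 = 0.05541 mol
2Cl⁻ → Cl₂ + 2e⁻, so n(Cl₂) = 0.05541 / 2 = 0.02771 mol
V = 0.02771 × 24.0 = 0.6650 L

0.665 L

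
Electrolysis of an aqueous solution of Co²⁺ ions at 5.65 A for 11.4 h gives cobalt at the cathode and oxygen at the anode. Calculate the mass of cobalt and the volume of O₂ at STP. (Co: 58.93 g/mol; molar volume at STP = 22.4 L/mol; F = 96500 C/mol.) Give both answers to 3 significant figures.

70.8 g Co; 13.5 L O₂

Q = 5.65 × 41040 = 2.319×10^5 C; n(e⁻) = 2.319×10^5 / 96500 = 2.403 mol
Cathode: Co²⁺ + 2e⁻ → Co → n(Co) = 2.403/2 = 1.202 mol → 70.8 g
Anode: 2H₂O → O₂ + 4H⁺ + 4e⁻ → n(O₂) = 2.403/4 = 0.6008 mol → 13.5 L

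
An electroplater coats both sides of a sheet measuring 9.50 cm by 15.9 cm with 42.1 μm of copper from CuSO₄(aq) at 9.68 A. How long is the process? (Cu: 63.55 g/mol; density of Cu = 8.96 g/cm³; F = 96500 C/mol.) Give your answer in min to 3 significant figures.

Plated area = 2 × 9.50 × 15.9 = 302.1 cm²
Volume = 302.1 × 42.1×10⁻⁴ cm = 1.272 cm³
m(Cu) = 1.272 × 8.96 = 11.40 g
n(Cu) = 11.40 / 63.55 = 0.1794 mol; n(e⁻) = 2 × 0.1794 = 0.3588 mol
Q = 0.3588 × 96500 = 34620 C
t = 34620 / 9.68 = 3576 s = 59.6 min

59.6 min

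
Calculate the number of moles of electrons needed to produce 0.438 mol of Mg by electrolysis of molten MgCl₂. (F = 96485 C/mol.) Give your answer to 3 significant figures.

Mg²⁺ + 2e⁻ → Mg, so n(e⁻) = 2 × 0.438 = 0.8760 mol

0.876 mol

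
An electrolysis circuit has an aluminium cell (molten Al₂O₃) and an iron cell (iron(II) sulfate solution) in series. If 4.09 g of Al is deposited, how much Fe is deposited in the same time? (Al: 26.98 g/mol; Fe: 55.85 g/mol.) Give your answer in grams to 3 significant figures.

12.7 g

n(Al) = 4.09 / 26.98 = 0.1516 mol
Al³⁺ + 3e⁻ → Al, so n(e⁻) = 3 × 0.1516 = 0.4548 mol
Since the cells are in series, n(e⁻) in the Fe cell is also 0.4548 mol.
Fe²⁺ + 2e⁻ → Fe, so n(Fe) = 0.4548 / 2 = 0.2274 mol
m(Fe) = 0.2274 × 55.85 = 12.7 g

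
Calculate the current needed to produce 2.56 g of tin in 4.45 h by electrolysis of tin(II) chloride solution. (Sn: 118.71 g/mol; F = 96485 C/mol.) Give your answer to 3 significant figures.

0.260 A

n(Sn) = 2.56 / 118.71 = 0.02157 mol
Sn²⁺ + 2e⁻ → Sn, so n(e⁻) = 2 × 0.02157 = 0.04314 mol
Q = 0.04314 × 96485 = 4162 C
I = Q / t = 4162 / 16020 s = 0.260 A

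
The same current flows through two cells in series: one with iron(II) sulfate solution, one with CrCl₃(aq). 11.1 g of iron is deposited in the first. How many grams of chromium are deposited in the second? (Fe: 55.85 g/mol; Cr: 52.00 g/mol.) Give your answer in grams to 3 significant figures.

6.89 g

n(Fe) = 11.1 / 55.85 = 0.1987 mol
Fe²⁺ + 2e⁻ → Fe, so n(e⁻) = 2 × 0.1987 = 0.3974 mol
The cells are in series, so the same charge (and hence the same n(e⁻) = 0.3974 mol) passes through both.
Cr³⁺ + 3e⁻ → Cr, so n(Cr) = 0.3974 / 3 = 0.1325 mol
m(Cr) = 0.1325 × 52.00 = 6.89 g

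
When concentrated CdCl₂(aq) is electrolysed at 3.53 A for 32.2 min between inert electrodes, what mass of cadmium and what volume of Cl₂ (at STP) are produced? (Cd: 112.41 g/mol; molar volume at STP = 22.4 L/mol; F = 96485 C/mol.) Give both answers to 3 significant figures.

3.97 g Cd; 0.792 L Cl₂

Q = 3.53 × 1932 = 6820 C; n(e⁻) = 6820 / 96485 = 0.07068 mol
Cathode: Cd²⁺ + 2e⁻ → Cd → n(Cd) = 0.07068/2 = 0.03534 mol → 3.97 g
Anode: 2Cl⁻ → Cl₂ + 2e⁻ → n(Cl₂) = 0.07068/2 = 0.03534 mol → 0.792 L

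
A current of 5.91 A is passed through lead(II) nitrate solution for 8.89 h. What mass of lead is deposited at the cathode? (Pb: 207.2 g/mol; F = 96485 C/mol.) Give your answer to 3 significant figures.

203 g

Charge passed = 5.91 × 32004 = 1.891×10^5 C
n(e⁻) = Q/F = 1.891×10^5/96485 = 1.960 mol
Pb²⁺ + 2e⁻ → Pb, so n(Pb) = 1.960 / 2 = 0.9800 mol
m = 0.9800 × 207.2 = 203 g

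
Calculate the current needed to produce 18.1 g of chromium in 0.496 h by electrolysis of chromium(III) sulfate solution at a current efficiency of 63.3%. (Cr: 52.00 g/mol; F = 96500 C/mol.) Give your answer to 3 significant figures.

n(Cr) = 18.1 / 52.00 = 0.3481 mol
Cr³⁺ + 3e⁻ → Cr, so n(e⁻) = 3 × 0.3481 = 1.044 mol
Q = 1.044 × 96500 / 0.633 = 1.592×10^5 C
I = Q / t = 1.592×10^5 / 1785.6 s = 89.2 A

89.2 A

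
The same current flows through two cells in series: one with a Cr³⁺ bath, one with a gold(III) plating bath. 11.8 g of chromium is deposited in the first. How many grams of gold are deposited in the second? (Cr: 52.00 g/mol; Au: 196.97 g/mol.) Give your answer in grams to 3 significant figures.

44.7 g

n(Cr) = 11.8 / 52.00 = 0.2269 mol
Cr³⁺ + 3e⁻ → Cr, so n(e⁻) = 3 × 0.2269 = 0.6807 mol
The cells are in series, so the same charge (and hence the same n(e⁻) = 0.6807 mol) passes through both.
Au³⁺ + 3e⁻ → Au, so n(Au) = 0.6807 / 3 = 0.2269 mol
m(Au) = 0.2269 × 196.97 = 44.7 g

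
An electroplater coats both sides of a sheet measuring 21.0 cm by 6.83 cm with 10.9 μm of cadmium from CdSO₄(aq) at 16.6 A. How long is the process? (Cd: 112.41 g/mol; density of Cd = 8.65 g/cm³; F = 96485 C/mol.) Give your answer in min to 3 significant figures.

Plated area = 2 × 21.0 × 6.83 = 286.9 cm²
Volume = 286.9 × 10.9×10⁻⁴ cm = 0.3127 cm³
m(Cd) = 0.3127 × 8.65 = 2.705 g
n(Cd) = 2.705 / 112.41 = 0.02406 mol; n(e⁻) = 2 × 0.02406 = 0.04812 mol
Q = 0.04812 × 96485 = 4643 C
t = 4643 / 16.6 = 279.7 s = 4.66 min

4.66 min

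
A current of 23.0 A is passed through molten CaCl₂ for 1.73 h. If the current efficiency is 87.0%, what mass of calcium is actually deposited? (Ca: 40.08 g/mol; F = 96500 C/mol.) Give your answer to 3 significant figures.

Q = 23.0 × 6228 = 1.432×10^5 C
n(e⁻) = 1.432×10^5 / 96500 = 1.484 mol
Ca²⁺ + 2e⁻ → Ca, so theoretical m(Ca) = 0.7420 × 40.08 = 29.74 g
Actual mass = 87.0% × 29.74 = 25.9 g

25.9 g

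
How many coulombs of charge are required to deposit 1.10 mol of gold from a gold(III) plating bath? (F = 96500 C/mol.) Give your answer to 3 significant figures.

3.18×10^5 C

Au³⁺ + 3e⁻ → Au, so n(e⁻) = 3 × 1.10 = 3.300 mol
Q = 3.300 × 96500 = 3.185×10^5 C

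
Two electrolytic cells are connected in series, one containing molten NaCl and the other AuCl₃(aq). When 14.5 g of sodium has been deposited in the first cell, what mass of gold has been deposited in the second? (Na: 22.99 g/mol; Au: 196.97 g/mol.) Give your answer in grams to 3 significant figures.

41.4 g

n(Na) = 14.5 / 22.99 = 0.6307 mol
Na⁺ + e⁻ → Na, so n(e⁻) = 0.6307 mol
In series, the same 0.6307 mol of electrons flows through the second cell.
Au³⁺ + 3e⁻ → Au, so n(Au) = 0.6307 / 3 = 0.2102 mol
m(Au) = 0.2102 × 196.97 = 41.4 g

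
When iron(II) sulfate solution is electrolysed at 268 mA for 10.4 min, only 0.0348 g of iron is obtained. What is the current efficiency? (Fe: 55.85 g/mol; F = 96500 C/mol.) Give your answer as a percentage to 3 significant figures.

Q = 0.268 × 624 = 167.2 C
n(e⁻) = 167.2 / 96500 = 0.001733 mol
Fe²⁺ + 2e⁻ → Fe, so theoretical n(Fe) = 8.665×10^-4 mol → 0.04839 g
Efficiency = 0.0348 / 0.04839 = 0.7192 = 71.9%

71.9%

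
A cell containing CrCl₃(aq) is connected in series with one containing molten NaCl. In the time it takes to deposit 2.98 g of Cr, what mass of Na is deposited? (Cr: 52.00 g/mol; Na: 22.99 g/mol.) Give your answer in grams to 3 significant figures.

3.95 g

n(Cr) = 2.98 / 52.00 = 0.05731 mol
Cr³⁺ + 3e⁻ → Cr, so n(e⁻) = 3 × 0.05731 = 0.1719 mol
In series, the same 0.1719 mol of electrons flows through the second cell.
Na⁺ + e⁻ → Na, so n(Na) = 0.1719 mol
m(Na) = 0.1719 × 22.99 = 3.95 g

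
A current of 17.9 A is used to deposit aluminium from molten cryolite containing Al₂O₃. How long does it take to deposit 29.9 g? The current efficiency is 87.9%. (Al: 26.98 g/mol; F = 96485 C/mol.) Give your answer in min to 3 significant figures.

340 min

n(Al) = 29.9 / 26.98 = 1.108 mol
Al³⁺ + 3e⁻ → Al, so n(e⁻) = 3 × 1.108 = 3.324 mol
Q = 3.324 × 96485 / 0.879 = 3.649×10^5 C
t = Q / I = 3.649×10^5 / 17.9 = 20390 s = 340 min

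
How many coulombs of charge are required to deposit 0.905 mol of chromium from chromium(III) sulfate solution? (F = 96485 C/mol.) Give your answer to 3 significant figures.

2.62×10^5 C

Cr³⁺ + 3e⁻ → Cr, so n(e⁻) = 3 × 0.905 = 2.715 mol
Q = 2.715 × 96485 = 2.620×10^5 C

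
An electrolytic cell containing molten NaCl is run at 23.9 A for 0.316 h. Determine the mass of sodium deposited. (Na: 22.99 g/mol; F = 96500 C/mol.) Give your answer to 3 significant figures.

Q = It = 23.9 × 1137.6 = 27190 C
Moles of electrons = 27190 / 96500 = 0.2818 mol
Na⁺ + e⁻ → Na, so n(Na) = 0.2818 mol
m = 0.2818 × 22.99 = 6.48 g

6.48 g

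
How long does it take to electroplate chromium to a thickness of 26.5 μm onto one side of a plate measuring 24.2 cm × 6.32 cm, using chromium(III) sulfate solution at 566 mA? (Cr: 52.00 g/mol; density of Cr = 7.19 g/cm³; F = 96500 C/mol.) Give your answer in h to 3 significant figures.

7.96 h

Plated area = 24.2 × 6.32 = 152.9 cm²
Volume = 152.9 × 26.5×10⁻⁴ cm = 0.4052 cm³
m(Cr) = 0.4052 × 7.19 = 2.913 g
n(Cr) = 2.913 / 52.00 = 0.05602 mol; n(e⁻) = 3 × 0.05602 = 0.1681 mol
Q = 0.1681 × 96500 = 16220 C
t = 16220 / 0.566 = 28660 s = 7.96 h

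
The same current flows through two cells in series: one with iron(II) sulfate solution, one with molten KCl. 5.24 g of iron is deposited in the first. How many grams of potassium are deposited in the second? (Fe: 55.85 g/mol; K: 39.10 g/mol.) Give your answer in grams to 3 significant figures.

7.34 g

n(Fe) = 5.24 / 55.85 = 0.09382 mol
Fe²⁺ + 2e⁻ → Fe, so n(e⁻) = 2 × 0.09382 = 0.1876 mol
The cells are in series, so the same charge (and hence the same n(e⁻) = 0.1876 mol) passes through both.
K⁺ + e⁻ → K, so n(K) = 0.1876 mol
m(K) = 0.1876 × 39.10 = 7.34 g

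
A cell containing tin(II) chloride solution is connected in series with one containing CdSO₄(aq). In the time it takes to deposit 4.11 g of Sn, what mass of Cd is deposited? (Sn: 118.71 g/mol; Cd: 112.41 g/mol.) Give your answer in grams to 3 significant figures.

3.89 g

n(Sn) = 4.11 / 118.71 = 0.03462 mol
Sn²⁺ + 2e⁻ → Sn, so n(e⁻) = 2 × 0.03462 = 0.06924 mol
Since the cells are in series, n(e⁻) in the Cd cell is also 0.06924 mol.
Cd²⁺ + 2e⁻ → Cd, so n(Cd) = 0.06924 / 2 = 0.03462 mol
m(Cd) = 0.03462 × 112.41 = 3.89 g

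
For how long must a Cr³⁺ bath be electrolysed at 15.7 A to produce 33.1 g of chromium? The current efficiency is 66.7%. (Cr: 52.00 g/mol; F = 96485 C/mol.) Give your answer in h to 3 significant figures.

4.89 h

n(Cr) = 33.1 / 52.00 = 0.6365 mol
Cr³⁺ + 3e⁻ → Cr, so n(e⁻) = 3 × 0.6365 = 1.910 mol
Q = 1.910 × 96485 / 0.667 = 2.763×10^5 C
t = Q / I = 2.763×10^5 / 15.7 = 17600 s = 4.89 h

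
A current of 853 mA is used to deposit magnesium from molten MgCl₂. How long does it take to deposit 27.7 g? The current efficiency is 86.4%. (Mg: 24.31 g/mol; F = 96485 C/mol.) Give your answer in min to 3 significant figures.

n(Mg) = 27.7 / 24.31 = 1.139 mol
Mg²⁺ + 2e⁻ → Mg, so n(e⁻) = 2 × 1.139 = 2.278 mol
Q = 2.278 × 96485 / 0.864 = 2.544×10^5 C
t = Q / I = 2.544×10^5 / 0.853 = 2.982×10^5 s = 4970 min

4970 min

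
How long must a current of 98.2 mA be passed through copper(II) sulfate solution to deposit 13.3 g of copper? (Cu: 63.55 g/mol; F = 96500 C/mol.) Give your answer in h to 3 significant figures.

114 h

n(Cu) = 13.3 / 63.55 = 0.2093 mol
Cu²⁺ + 2e⁻ → Cu, so n(e⁻) = 2 × 0.2093 = 0.4186 mol
Q = 0.4186 × 96500 = 40390 C
t = Q / I = 40390 / 0.0982 = 4.113×10^5 s = 114 h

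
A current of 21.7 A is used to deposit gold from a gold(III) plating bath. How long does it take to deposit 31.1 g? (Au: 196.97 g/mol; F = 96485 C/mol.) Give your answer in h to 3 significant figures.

n(Au) = 31.1 / 196.97 = 0.1579 mol
Au³⁺ + 3e⁻ → Au, so n(e⁻) = 3 × 0.1579 = 0.4737 mol
Q = 0.4737 × 96485 = 45700 C
t = Q / I = 45700 / 21.7 = 2106 s = 0.585 h

0.585 h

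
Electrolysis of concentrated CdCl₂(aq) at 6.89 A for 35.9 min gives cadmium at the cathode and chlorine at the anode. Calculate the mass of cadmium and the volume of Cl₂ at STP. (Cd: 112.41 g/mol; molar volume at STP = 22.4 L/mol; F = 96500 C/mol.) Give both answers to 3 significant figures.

Q = 6.89 × 2154 = 14840 C; n(e⁻) = 14840 / 96500 = 0.1538 mol
Cathode: Cd²⁺ + 2e⁻ → Cd → n(Cd) = 0.1538/2 = 0.07690 mol → 8.64 g
Anode: 2Cl⁻ → Cl₂ + 2e⁻ → n(Cl₂) = 0.1538/2 = 0.07690 mol → 1.72 L

8.64 g Cd; 1.72 L Cl₂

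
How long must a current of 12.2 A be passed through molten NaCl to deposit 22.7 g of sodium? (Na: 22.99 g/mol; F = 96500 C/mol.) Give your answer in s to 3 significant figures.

n(Na) = 22.7 / 22.99 = 0.9874 mol
Na⁺ + e⁻ → Na, so n(e⁻) = 0.9874 mol
Q = 0.9874 × 96500 = 95280 C
t = Q / I = 95280 / 12.2 = 7810 s

7810 s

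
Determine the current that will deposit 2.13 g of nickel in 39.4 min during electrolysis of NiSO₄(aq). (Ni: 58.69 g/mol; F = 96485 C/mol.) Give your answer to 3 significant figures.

n(Ni) = 2.13 / 58.69 = 0.03629 mol
Ni²⁺ + 2e⁻ → Ni, so n(e⁻) = 2 × 0.03629 = 0.07258 mol
Q = 0.07258 × 96485 = 7003 C
I = Q / t = 7003 / 2364 s = 2.96 A

2.96 A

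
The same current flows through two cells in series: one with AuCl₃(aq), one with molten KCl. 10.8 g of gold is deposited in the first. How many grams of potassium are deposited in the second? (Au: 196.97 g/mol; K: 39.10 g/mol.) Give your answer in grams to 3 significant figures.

n(Au) = 10.8 / 196.97 = 0.05483 mol
Au³⁺ + 3e⁻ → Au, so n(e⁻) = 3 × 0.05483 = 0.1645 mol
Since the cells are in series, n(e⁻) in the K cell is also 0.1645 mol.
K⁺ + e⁻ → K, so n(K) = 0.1645 mol
m(K) = 0.1645 × 39.10 = 6.43 g

6.43 g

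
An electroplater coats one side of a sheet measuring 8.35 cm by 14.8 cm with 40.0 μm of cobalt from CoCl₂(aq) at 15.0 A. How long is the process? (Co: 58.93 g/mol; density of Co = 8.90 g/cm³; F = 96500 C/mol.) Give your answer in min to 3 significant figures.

Plated area = 8.35 × 14.8 = 123.6 cm²
Volume = 123.6 × 40.0×10⁻⁴ cm = 0.4944 cm³
m(Co) = 0.4944 × 8.90 = 4.400 g
n(Co) = 4.400 / 58.93 = 0.07466 mol; n(e⁻) = 2 × 0.07466 = 0.1493 mol
Q = 0.1493 × 96500 = 14410 C
t = 14410 / 15.0 = 960.7 s = 16.0 min

16.0 min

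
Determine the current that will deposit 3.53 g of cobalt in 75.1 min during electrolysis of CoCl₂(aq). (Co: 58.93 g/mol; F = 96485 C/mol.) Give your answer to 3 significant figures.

2.57 A

n(Co) = 3.53 / 58.93 = 0.05990 mol
Co²⁺ + 2e⁻ → Co, so n(e⁻) = 2 × 0.05990 = 0.1198 mol
Q = 0.1198 × 96485 = 11560 C
I = Q / t = 11560 / 4506 s = 2.57 A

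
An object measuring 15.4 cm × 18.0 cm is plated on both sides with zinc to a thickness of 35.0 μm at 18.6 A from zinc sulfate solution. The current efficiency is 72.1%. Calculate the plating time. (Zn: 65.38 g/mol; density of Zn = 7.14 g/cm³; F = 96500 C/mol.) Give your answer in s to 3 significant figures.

Plated area = 2 × 15.4 × 18.0 = 554.4 cm²
Volume = 554.4 × 35.0×10⁻⁴ cm = 1.940 cm³
m(Zn) = 1.940 × 7.14 = 13.85 g
n(Zn) = 13.85 / 65.38 = 0.2118 mol; n(e⁻) = 2 × 0.2118 = 0.4236 mol
Q = 0.4236 × 96500 / 0.721 = 56700 C
t = 56700 / 18.6 = 3048 s

3050 s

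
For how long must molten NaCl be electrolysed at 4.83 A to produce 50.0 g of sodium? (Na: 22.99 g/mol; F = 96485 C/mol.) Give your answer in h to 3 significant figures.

n(Na) = 50.0 / 22.99 = 2.175 mol
Na⁺ + e⁻ → Na, so n(e⁻) = 2.175 mol
Q = 2.175 × 96485 = 2.099×10^5 C
t = Q / I = 2.099×10^5 / 4.83 = 43460 s = 12.1 h

12.1 h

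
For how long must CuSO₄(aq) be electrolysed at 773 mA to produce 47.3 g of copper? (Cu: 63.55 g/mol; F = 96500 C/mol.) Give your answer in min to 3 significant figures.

n(Cu) = 47.3 / 63.55 = 0.7443 mol
Cu²⁺ + 2e⁻ → Cu, so n(e⁻) = 2 × 0.7443 = 1.489 mol
Q = 1.489 × 96500 = 1.437×10^5 C
t = Q / I = 1.437×10^5 / 0.773 = 1.859×10^5 s = 3100 min

3100 min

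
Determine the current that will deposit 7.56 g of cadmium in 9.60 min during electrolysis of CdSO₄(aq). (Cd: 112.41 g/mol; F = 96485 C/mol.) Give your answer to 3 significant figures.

22.5 A

n(Cd) = 7.56 / 112.41 = 0.06725 mol
Cd²⁺ + 2e⁻ → Cd, so n(e⁻) = 2 × 0.06725 = 0.1345 mol
Q = 0.1345 × 96485 = 12980 C
I = Q / t = 12980 / 576 s = 22.5 A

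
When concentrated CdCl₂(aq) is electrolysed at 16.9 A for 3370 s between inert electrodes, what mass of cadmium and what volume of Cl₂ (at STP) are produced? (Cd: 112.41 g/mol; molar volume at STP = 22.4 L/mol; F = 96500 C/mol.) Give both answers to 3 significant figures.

Q = 16.9 × 3370 = 56950 C; n(e⁻) = 56950 / 96500 = 0.5902 mol
Cathode: Cd²⁺ + 2e⁻ → Cd → n(Cd) = 0.5902/2 = 0.2951 mol → 33.2 g
Anode: 2Cl⁻ → Cl₂ + 2e⁻ → n(Cl₂) = 0.5902/2 = 0.2951 mol → 6.61 L

33.2 g Cd; 6.61 L Cl₂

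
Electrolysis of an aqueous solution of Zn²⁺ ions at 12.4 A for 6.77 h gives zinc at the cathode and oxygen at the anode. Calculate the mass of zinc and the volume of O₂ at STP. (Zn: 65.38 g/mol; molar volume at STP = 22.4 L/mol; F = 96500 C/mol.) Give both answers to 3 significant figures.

102 g Zn; 17.5 L O₂

Q = 12.4 × 24372 = 3.022×10^5 C; n(e⁻) = 3.022×10^5 / 96500 = 3.132 mol
Cathode: Zn²⁺ + 2e⁻ → Zn → n(Zn) = 3.132/2 = 1.566 mol → 102 g
Anode: 2H₂O → O₂ + 4H⁺ + 4e⁻ → n(O₂) = 3.132/4 = 0.7830 mol → 17.5 L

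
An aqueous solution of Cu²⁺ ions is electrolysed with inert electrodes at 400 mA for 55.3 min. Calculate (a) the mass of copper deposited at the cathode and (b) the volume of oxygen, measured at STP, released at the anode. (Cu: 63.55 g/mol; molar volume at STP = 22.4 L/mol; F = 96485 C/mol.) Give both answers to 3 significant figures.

0.437 g Cu; 0.0770 L O₂

Q = 0.400 × 3318 = 1327 C; n(e⁻) = 1327 / 96485 = 0.01375 mol
Cathode: Cu²⁺ + 2e⁻ → Cu → n(Cu) = 0.01375/2 = 0.006875 mol → 0.437 g
Anode: 2H₂O → O₂ + 4H⁺ + 4e⁻ → n(O₂) = 0.01375/4 = 0.003438 mol → 0.0770 L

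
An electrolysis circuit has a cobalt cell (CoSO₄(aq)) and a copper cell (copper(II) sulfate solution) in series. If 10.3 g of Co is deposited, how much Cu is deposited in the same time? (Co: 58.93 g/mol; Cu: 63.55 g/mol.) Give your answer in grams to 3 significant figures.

11.1 g

n(Co) = 10.3 / 58.93 = 0.1748 mol
Co²⁺ + 2e⁻ → Co, so n(e⁻) = 2 × 0.1748 = 0.3496 mol
Same current for the same time ⇒ same n(e⁻) = 0.3496 mol in both cells.
Cu²⁺ + 2e⁻ → Cu, so n(Cu) = 0.3496 / 2 = 0.1748 mol
m(Cu) = 0.1748 × 63.55 = 11.1 g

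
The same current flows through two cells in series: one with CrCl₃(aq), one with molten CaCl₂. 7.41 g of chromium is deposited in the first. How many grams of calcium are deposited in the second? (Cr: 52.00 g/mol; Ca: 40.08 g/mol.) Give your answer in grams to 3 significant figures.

n(Cr) = 7.41 / 52.00 = 0.1425 mol
Cr³⁺ + 3e⁻ → Cr, so n(e⁻) = 3 × 0.1425 = 0.4275 mol
The cells are in series, so the same charge (and hence the same n(e⁻) = 0.4275 mol) passes through both.
Ca²⁺ + 2e⁻ → Ca, so n(Ca) = 0.4275 / 2 = 0.2138 mol
m(Ca) = 0.2138 × 40.08 = 8.57 g

8.57 g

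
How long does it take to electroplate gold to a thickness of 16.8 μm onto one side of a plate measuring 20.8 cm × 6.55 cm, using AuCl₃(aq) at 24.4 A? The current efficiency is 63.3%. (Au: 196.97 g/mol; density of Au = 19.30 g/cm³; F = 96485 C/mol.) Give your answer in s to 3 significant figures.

Plated area = 20.8 × 6.55 = 136.2 cm²
Volume = 136.2 × 16.8×10⁻⁴ cm = 0.2288 cm³
m(Au) = 0.2288 × 19.30 = 4.416 g
n(Au) = 4.416 / 196.97 = 0.02242 mol; n(e⁻) = 3 × 0.02242 = 0.06726 mol
Q = 0.06726 × 96485 / 0.633 = 10250 C
t = 10250 / 24.4 = 420.1 s

420 s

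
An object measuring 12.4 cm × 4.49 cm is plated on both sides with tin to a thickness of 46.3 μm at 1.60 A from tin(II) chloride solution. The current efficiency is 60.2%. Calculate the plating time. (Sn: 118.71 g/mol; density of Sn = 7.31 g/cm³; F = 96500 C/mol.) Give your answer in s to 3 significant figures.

6360 s

Plated area = 2 × 12.4 × 4.49 = 111.4 cm²
Volume = 111.4 × 46.3×10⁻⁴ cm = 0.5158 cm³
m(Sn) = 0.5158 × 7.31 = 3.770 g
n(Sn) = 3.770 / 118.71 = 0.03176 mol; n(e⁻) = 2 × 0.03176 = 0.06352 mol
Q = 0.06352 × 96500 / 0.602 = 10180 C
t = 10180 / 1.60 = 6363 s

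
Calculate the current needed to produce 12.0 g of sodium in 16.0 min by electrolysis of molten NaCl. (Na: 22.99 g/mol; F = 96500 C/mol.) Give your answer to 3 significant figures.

n(Na) = 12.0 / 22.99 = 0.5220 mol
Na⁺ + e⁻ → Na, so n(e⁻) = 0.5220 mol
Q = 0.5220 × 96500 = 50370 C
I = Q / t = 50370 / 960 s = 52.5 A

52.5 A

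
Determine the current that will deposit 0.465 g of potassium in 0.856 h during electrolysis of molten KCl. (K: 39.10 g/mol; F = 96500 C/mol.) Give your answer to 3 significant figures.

n(K) = 0.465 / 39.10 = 0.01189 mol
K⁺ + e⁻ → K, so n(e⁻) = 0.01189 mol
Q = 0.01189 × 96500 = 1147 C
I = Q / t = 1147 / 3081.6 s = 0.372 A

0.372 A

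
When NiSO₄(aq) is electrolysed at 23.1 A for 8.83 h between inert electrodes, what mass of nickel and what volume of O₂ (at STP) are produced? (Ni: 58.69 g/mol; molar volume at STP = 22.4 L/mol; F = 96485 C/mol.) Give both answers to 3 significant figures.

223 g Ni; 42.6 L O₂

Q = 23.1 × 31788 = 7.343×10^5 C; n(e⁻) = 7.343×10^5 / 96485 = 7.611 mol
Cathode: Ni²⁺ + 2e⁻ → Ni → n(Ni) = 7.611/2 = 3.806 mol → 223 g
Anode: 2H₂O → O₂ + 4H⁺ + 4e⁻ → n(O₂) = 7.611/4 = 1.903 mol → 42.6 L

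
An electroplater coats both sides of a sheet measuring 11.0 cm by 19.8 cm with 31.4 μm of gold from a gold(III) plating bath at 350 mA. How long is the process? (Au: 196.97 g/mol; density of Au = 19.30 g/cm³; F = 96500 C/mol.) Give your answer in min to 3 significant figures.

Plated area = 2 × 11.0 × 19.8 = 435.6 cm²
Volume = 435.6 × 31.4×10⁻⁴ cm = 1.368 cm³
m(Au) = 1.368 × 19.30 = 26.40 g
n(Au) = 26.40 / 196.97 = 0.1340 mol; n(e⁻) = 3 × 0.1340 = 0.4020 mol
Q = 0.4020 × 96500 = 38790 C
t = 38790 / 0.350 = 1.108×10^5 s = 1850 min

1850 min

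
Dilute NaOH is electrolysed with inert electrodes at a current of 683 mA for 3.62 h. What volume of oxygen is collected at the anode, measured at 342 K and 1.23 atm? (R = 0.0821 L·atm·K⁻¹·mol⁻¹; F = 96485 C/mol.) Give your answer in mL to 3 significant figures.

526 mL

Q = 0.683 A × 13032 s = 8901 C
n(e⁻) = Q/F = 8901/96485 = 0.09225 mol
2H₂O → O₂ + 4H⁺ + 4e⁻, so n(O₂) = 0.09225 / 4 = 0.02306 mol
V = nRT/P = 0.02306 × 0.0821 × 342 / 1.23 = 0.5264 L
= 526 mL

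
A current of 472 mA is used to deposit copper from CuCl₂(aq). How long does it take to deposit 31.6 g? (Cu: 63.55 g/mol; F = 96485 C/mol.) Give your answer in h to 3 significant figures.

56.5 h

n(Cu) = 31.6 / 63.55 = 0.4972 mol
Cu²⁺ + 2e⁻ → Cu, so n(e⁻) = 2 × 0.4972 = 0.9944 mol
Q = 0.9944 × 96485 = 95940 C
t = Q / I = 95940 / 0.472 = 2.033×10^5 s = 56.5 h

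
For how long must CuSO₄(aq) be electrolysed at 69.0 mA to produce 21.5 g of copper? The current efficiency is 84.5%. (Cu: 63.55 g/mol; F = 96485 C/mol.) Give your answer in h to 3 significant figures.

n(Cu) = 21.5 / 63.55 = 0.3383 mol
Cu²⁺ + 2e⁻ → Cu, so n(e⁻) = 2 × 0.3383 = 0.6766 mol
Q = 0.6766 × 96485 / 0.845 = 77260 C
t = Q / I = 77260 / 0.0690 = 1.120×10^6 s = 311 h

311 h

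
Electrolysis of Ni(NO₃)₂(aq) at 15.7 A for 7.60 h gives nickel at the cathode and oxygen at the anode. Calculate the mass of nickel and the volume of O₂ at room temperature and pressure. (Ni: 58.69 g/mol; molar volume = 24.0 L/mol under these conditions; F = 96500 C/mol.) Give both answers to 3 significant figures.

Q = 15.7 × 27360 = 4.296×10^5 C; n(e⁻) = 4.296×10^5 / 96500 = 4.452 mol
Cathode: Ni²⁺ + 2e⁻ → Ni → n(Ni) = 4.452/2 = 2.226 mol → 131 g
Anode: 2H₂O → O₂ + 4H⁺ + 4e⁻ → n(O₂) = 4.452/4 = 1.113 mol → 26.7 L

131 g Ni; 26.7 L O₂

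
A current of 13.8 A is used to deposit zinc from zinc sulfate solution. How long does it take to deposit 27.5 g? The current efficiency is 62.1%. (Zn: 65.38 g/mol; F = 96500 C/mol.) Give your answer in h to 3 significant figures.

n(Zn) = 27.5 / 65.38 = 0.4206 mol
Zn²⁺ + 2e⁻ → Zn, so n(e⁻) = 2 × 0.4206 = 0.8412 mol
Q = 0.8412 × 96500 / 0.621 = 1.307×10^5 C
t = Q / I = 1.307×10^5 / 13.8 = 9471 s = 2.63 h

2.63 h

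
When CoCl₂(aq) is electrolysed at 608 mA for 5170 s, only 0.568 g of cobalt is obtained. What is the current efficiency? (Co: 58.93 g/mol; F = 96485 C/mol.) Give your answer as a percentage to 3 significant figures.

59.2%

Q = 0.608 × 5170 = 3143 C
n(e⁻) = 3143 / 96485 = 0.03258 mol
Co²⁺ + 2e⁻ → Co, so theoretical n(Co) = 0.01629 mol → 0.9600 g
Efficiency = 0.568 / 0.9600 = 0.5917 = 59.2%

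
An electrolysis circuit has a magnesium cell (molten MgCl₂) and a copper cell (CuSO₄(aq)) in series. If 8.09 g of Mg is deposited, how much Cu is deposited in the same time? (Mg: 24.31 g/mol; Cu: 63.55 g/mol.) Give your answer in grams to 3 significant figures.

n(Mg) = 8.09 / 24.31 = 0.3328 mol
Mg²⁺ + 2e⁻ → Mg, so n(e⁻) = 2 × 0.3328 = 0.6656 mol
Same current for the same time ⇒ same n(e⁻) = 0.6656 mol in both cells.
Cu²⁺ + 2e⁻ → Cu, so n(Cu) = 0.6656 / 2 = 0.3328 mol
m(Cu) = 0.3328 × 63.55 = 21.1 g

21.1 g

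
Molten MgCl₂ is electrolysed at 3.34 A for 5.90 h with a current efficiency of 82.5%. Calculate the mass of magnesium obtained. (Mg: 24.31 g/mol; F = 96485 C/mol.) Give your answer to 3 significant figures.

Q = 3.34 × 21240 = 70940 C
n(e⁻) = 70940 / 96485 = 0.7352 mol
Mg²⁺ + 2e⁻ → Mg, so theoretical m(Mg) = 0.3676 × 24.31 = 8.936 g
Actual mass = 82.5% × 8.936 = 7.37 g

7.37 g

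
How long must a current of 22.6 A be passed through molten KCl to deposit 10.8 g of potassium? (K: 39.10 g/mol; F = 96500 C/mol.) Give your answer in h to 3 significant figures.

0.328 h

n(K) = 10.8 / 39.10 = 0.2762 mol
K⁺ + e⁻ → K, so n(e⁻) = 0.2762 mol
Q = 0.2762 × 96500 = 26650 C
t = Q / I = 26650 / 22.6 = 1179 s = 0.328 h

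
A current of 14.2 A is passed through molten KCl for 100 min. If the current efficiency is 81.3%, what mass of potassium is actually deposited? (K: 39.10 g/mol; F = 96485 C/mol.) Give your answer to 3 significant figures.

Q = 14.2 × 6000 = 85200 C
n(e⁻) = 85200 / 96485 = 0.8830 mol
K⁺ + e⁻ → K, so theoretical m(K) = 0.8830 × 39.10 = 34.53 g
Actual mass = 81.3% × 34.53 = 28.1 g

28.1 g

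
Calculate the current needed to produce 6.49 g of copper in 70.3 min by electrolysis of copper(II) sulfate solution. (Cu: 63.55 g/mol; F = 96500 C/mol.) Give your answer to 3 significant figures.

n(Cu) = 6.49 / 63.55 = 0.1021 mol
Cu²⁺ + 2e⁻ → Cu, so n(e⁻) = 2 × 0.1021 = 0.2042 mol
Q = 0.2042 × 96500 = 19710 C
I = Q / t = 19710 / 4218 s = 4.67 A

4.67 A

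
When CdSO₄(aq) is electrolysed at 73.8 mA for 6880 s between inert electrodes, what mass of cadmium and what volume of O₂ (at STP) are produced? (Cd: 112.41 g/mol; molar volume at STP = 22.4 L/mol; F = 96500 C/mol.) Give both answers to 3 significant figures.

0.296 g Cd; 0.0295 L O₂

Q = 0.0738 × 6880 = 507.7 C; n(e⁻) = 507.7 / 96500 = 0.005261 mol
Cathode: Cd²⁺ + 2e⁻ → Cd → n(Cd) = 0.005261/2 = 0.002631 mol → 0.296 g
Anode: 2H₂O → O₂ + 4H⁺ + 4e⁻ → n(O₂) = 0.005261/4 = 0.001315 mol → 0.0295 L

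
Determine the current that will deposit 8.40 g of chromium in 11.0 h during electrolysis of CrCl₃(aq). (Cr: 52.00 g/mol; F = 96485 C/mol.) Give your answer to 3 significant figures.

n(Cr) = 8.40 / 52.00 = 0.1615 mol
Cr³⁺ + 3e⁻ → Cr, so n(e⁻) = 3 × 0.1615 = 0.4845 mol
Q = 0.4845 × 96485 = 46750 C
I = Q / t = 46750 / 39600 s = 1.18 A

1.18 A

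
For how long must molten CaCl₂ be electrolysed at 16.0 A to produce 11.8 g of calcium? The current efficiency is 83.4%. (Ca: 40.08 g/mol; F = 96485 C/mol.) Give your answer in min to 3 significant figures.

71.0 min

n(Ca) = 11.8 / 40.08 = 0.2944 mol
Ca²⁺ + 2e⁻ → Ca, so n(e⁻) = 2 × 0.2944 = 0.5888 mol
Q = 0.5888 × 96485 / 0.834 = 68120 C
t = Q / I = 68120 / 16.0 = 4258 s = 71.0 min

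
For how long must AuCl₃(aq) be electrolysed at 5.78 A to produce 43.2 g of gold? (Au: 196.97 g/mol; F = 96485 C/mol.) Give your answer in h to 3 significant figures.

3.05 h

n(Au) = 43.2 / 196.97 = 0.2193 mol
Au³⁺ + 3e⁻ → Au, so n(e⁻) = 3 × 0.2193 = 0.6579 mol
Q = 0.6579 × 96485 = 63480 C
t = Q / I = 63480 / 5.78 = 10980 s = 3.05 h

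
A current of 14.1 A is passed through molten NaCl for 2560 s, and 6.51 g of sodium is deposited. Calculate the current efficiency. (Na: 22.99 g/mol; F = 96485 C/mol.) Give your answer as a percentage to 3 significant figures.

Q = 14.1 × 2560 = 36100 C
n(e⁻) = 36100 / 96485 = 0.3742 mol
Na⁺ + e⁻ → Na, so theoretical n(Na) = 0.3742 mol → 8.603 g
Efficiency = 6.51 / 8.603 = 0.7567 = 75.7%

75.7%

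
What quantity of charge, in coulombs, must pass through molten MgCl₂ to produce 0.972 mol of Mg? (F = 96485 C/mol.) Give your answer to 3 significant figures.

1.88×10^5 C

Mg²⁺ + 2e⁻ → Mg, so n(e⁻) = 2 × 0.972 = 1.944 mol
Q = 1.944 × 96485 = 1.876×10^5 C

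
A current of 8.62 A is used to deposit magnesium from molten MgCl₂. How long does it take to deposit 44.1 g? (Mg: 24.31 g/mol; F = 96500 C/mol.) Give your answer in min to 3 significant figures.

677 min

n(Mg) = 44.1 / 24.31 = 1.814 mol
Mg²⁺ + 2e⁻ → Mg, so n(e⁻) = 2 × 1.814 = 3.628 mol
Q = 3.628 × 96500 = 3.501×10^5 C
t = Q / I = 3.501×10^5 / 8.62 = 40610 s = 677 min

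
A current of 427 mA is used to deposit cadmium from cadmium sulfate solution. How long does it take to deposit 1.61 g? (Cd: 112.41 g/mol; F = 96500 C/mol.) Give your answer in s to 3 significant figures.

6470 s

n(Cd) = 1.61 / 112.41 = 0.01432 mol
Cd²⁺ + 2e⁻ → Cd, so n(e⁻) = 2 × 0.01432 = 0.02864 mol
Q = 0.02864 × 96500 = 2764 C
t = Q / I = 2764 / 0.427 = 6473 s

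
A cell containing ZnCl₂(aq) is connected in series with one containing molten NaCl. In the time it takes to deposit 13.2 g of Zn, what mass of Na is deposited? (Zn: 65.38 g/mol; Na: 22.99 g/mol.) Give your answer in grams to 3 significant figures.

9.28 g

n(Zn) = 13.2 / 65.38 = 0.2019 mol
Zn²⁺ + 2e⁻ → Zn, so n(e⁻) = 2 × 0.2019 = 0.4038 mol
In series, the same 0.4038 mol of electrons flows through the second cell.
Na⁺ + e⁻ → Na, so n(Na) = 0.4038 mol
m(Na) = 0.4038 × 22.99 = 9.28 g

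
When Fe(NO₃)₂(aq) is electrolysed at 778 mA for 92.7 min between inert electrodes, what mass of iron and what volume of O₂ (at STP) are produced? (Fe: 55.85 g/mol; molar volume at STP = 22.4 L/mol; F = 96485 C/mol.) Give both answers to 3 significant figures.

1.25 g Fe; 0.251 L O₂

Q = 0.778 × 5562 = 4327 C; n(e⁻) = 4327 / 96485 = 0.04485 mol
Cathode: Fe²⁺ + 2e⁻ → Fe → n(Fe) = 0.04485/2 = 0.02243 mol → 1.25 g
Anode: 2H₂O → O₂ + 4H⁺ + 4e⁻ → n(O₂) = 0.04485/4 = 0.01121 mol → 0.251 L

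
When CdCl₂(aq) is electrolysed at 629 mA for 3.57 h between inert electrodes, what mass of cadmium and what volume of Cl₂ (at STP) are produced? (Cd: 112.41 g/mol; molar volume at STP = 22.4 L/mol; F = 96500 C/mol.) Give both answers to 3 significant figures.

4.71 g Cd; 0.938 L Cl₂

Q = 0.629 × 12852 = 8084 C; n(e⁻) = 8084 / 96500 = 0.08377 mol
Cathode: Cd²⁺ + 2e⁻ → Cd → n(Cd) = 0.08377/2 = 0.04189 mol → 4.71 g
Anode: 2Cl⁻ → Cl₂ + 2e⁻ → n(Cl₂) = 0.08377/2 = 0.04189 mol → 0.938 L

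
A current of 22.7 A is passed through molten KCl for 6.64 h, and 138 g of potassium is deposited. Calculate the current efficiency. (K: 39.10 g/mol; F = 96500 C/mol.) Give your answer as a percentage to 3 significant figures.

62.8%

Q = 22.7 × 23904 = 5.426×10^5 C
n(e⁻) = 5.426×10^5 / 96500 = 5.623 mol
K⁺ + e⁻ → K, so theoretical n(K) = 5.623 mol → 219.9 g
Efficiency = 138 / 219.9 = 0.6276 = 62.8%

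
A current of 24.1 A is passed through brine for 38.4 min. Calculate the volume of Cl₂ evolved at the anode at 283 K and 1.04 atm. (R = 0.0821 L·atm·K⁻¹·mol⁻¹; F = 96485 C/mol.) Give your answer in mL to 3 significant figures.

6430 mL

Charge passed = 24.1 × 2304 = 55530 C
Moles of electrons = 55530 / 96485 = 0.5755 mol
2Cl⁻ → Cl₂ + 2e⁻, so n(Cl₂) = 0.5755 / 2 = 0.2878 mol
V = nRT/P = 0.2878 × 0.0821 × 283 / 1.04 = 6.430 L
= 6430 mL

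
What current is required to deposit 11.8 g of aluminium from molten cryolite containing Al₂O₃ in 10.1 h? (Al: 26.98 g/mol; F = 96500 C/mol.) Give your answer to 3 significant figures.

n(Al) = 11.8 / 26.98 = 0.4374 mol
Al³⁺ + 3e⁻ → Al, so n(e⁻) = 3 × 0.4374 = 1.312 mol
Q = 1.312 × 96500 = 1.266×10^5 C
I = Q / t = 1.266×10^5 / 36360 s = 3.48 A

3.48 A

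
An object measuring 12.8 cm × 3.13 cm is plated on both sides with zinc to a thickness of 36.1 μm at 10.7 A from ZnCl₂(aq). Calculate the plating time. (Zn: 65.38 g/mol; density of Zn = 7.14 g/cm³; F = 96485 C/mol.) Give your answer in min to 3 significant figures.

Plated area = 2 × 12.8 × 3.13 = 80.13 cm²
Volume = 80.13 × 36.1×10⁻⁴ cm = 0.2893 cm³
m(Zn) = 0.2893 × 7.14 = 2.066 g
n(Zn) = 2.066 / 65.38 = 0.03160 mol; n(e⁻) = 2 × 0.03160 = 0.06320 mol
Q = 0.06320 × 96485 = 6098 C
t = 6098 / 10.7 = 569.9 s = 9.50 min

9.50 min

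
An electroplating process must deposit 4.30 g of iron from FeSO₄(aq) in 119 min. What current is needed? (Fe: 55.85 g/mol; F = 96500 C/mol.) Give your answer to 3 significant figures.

n(Fe) = 4.30 / 55.85 = 0.07699 mol
Fe²⁺ + 2e⁻ → Fe, so n(e⁻) = 2 × 0.07699 = 0.1540 mol
Q = 0.1540 × 96500 = 14860 C
I = Q / t = 14860 / 7140 s = 2.08 A

2.08 A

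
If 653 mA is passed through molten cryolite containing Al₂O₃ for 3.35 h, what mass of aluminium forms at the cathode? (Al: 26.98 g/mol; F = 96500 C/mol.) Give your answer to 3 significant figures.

Q = It = 0.653 × 12060 = 7875 C
Moles of electrons = 7875 / 96500 = 0.08161 mol
Al³⁺ + 3e⁻ → Al, so n(Al) = 0.08161 / 3 = 0.02720 mol
m = 0.02720 × 26.98 = 0.734 g

0.734 g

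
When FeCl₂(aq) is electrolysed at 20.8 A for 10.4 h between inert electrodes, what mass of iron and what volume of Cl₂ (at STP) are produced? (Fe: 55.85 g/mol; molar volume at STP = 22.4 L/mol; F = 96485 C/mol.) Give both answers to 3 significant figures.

225 g Fe; 90.4 L Cl₂

Q = 20.8 × 37440 = 7.788×10^5 C; n(e⁻) = 7.788×10^5 / 96485 = 8.072 mol
Cathode: Fe²⁺ + 2e⁻ → Fe → n(Fe) = 8.072/2 = 4.036 mol → 225 g
Anode: 2Cl⁻ → Cl₂ + 2e⁻ → n(Cl₂) = 8.072/2 = 4.036 mol → 90.4 L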